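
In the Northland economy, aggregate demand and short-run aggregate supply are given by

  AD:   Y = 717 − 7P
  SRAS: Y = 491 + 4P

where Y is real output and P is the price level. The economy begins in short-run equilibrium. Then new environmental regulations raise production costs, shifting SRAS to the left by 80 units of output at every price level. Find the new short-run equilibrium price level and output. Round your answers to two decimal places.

This is a negative supply shock: SRAS shifts left.
New SRAS: Y = 411 + 4P.
Set AD = SRAS: 717 − 7P = 411 + 4P, so 306 = 11P and P = 27.82.
Substituting into AD, Y = 522.27.

P = 27.82, Y = 522.27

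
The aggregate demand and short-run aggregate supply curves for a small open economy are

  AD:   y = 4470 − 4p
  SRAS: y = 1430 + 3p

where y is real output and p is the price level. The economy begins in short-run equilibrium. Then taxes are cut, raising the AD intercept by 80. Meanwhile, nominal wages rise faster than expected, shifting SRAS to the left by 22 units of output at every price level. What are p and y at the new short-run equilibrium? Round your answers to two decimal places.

After both shocks: AD is y = 4550 − 4p and SRAS is y = 1408 + 3p.
Setting them equal: 3142 = 7p, so p = 448.86.
Substituting into AD, y = 2754.57.

p = 448.86, y = 2754.57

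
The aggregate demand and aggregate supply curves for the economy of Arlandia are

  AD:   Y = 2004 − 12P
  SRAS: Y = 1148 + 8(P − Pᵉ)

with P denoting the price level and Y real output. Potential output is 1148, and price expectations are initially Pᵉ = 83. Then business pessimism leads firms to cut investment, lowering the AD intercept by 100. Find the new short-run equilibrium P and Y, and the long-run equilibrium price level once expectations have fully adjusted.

Short run: P = 71, Y = 1052. Long run: P = 63.

AD shifts left: new AD is Y = 1904 − 12P. With Pᵉ = 83, SRAS is Y = 484 + 8P.
Short run: 1904 − 12P = 484 + 8P gives 1420 = 20P, so P = 71 and Y = 1904 − 12·71 = 1052.
Y = 1052 is below potential 1148; expectations adjust and SRAS shifts right until Y = 1148.
Long run: on the new AD curve, 1148 = 1904 − 12P gives P = 63.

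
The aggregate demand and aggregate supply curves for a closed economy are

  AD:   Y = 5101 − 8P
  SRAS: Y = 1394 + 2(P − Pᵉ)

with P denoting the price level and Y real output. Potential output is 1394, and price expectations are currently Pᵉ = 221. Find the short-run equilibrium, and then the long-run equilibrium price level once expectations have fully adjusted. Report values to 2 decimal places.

Short run: with Pᵉ = 221, SRAS is Y = 952 + 2P. Setting AD = SRAS gives 4149 = 10P, so P = 414.90 and Y = 5101 − 8P = 1781.80.
Output 1781.80 is above potential 1394, so over time expected prices rise and SRAS shifts left until Y returns to 1394.
Long run: Y = 1394 on the AD curve gives 1394 = 5101 − 8P, so P = 463.38.

Short run: P = 414.90, Y = 1781.80. Long run: P = 463.38.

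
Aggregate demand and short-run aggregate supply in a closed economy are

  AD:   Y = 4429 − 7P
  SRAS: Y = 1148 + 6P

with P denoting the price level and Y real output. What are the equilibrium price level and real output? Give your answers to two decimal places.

P = 252.38, Y = 2662.31

Set AD = SRAS: 4429 − 7P = 1148 + 6P, so 3281 = 13P and P = 252.38.
Substituting into AD, Y = 4429 − 7P = 2662.31.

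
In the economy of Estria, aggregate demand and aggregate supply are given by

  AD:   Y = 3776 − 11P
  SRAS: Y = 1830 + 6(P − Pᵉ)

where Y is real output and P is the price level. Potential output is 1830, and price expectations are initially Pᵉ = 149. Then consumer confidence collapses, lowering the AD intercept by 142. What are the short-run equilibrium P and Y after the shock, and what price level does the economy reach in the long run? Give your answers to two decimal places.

AD shifts left: new AD is Y = 3634 − 11P. With Pᵉ = 149, SRAS is Y = 936 + 6P.
Short run: 3634 − 11P = 936 + 6P gives 2698 = 17P, so P = 158.71 and Y = 3634 − 11P = 1888.24.
Y = 1888.24 is above potential 1830; expectations adjust and SRAS shifts left until Y = 1830.
Long run: on the new AD curve, 1830 = 3634 − 11P gives P = 164.00.

Short run: P = 158.71, Y = 1888.24. Long run: P = 164.00.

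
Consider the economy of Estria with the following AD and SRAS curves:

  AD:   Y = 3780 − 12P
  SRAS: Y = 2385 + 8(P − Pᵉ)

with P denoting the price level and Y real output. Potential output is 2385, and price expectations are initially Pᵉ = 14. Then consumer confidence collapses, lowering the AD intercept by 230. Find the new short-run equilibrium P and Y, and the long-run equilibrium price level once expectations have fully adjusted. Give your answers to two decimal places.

Short run: P = 63.85, Y = 2783.80. Long run: P = 97.08.

AD shifts left: new AD is Y = 3550 − 12P. With Pᵉ = 14, SRAS is Y = 2273 + 8P.
Short run: 3550 − 12P = 2273 + 8P gives 1277 = 20P, so P = 63.85 and Y = 3550 − 12P = 2783.80.
Y = 2783.80 is above potential 2385; expectations adjust and SRAS shifts left until Y = 2385.
Long run: on the new AD curve, 2385 = 3550 − 12P gives P = 97.08.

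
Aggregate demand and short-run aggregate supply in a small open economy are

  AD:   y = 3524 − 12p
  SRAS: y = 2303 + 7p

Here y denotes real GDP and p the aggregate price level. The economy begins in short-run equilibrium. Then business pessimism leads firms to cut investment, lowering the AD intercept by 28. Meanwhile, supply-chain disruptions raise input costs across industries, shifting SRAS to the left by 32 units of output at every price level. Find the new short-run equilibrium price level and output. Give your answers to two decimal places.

p = 64.47, y = 2722.32

After both shocks: AD is y = 3496 − 12p and SRAS is y = 2271 + 7p.
Setting them equal: 1225 = 19p, so p = 64.47.
Substituting into AD, y = 2722.32.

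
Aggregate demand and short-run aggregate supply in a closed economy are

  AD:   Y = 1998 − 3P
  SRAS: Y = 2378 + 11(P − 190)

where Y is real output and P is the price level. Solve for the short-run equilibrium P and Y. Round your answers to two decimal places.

Write SRAS as Y = 2378 + 11P − 2090 = 288 + 11P.
Set AD = SRAS: 1998 − 3P = 288 + 11P, so 1710 = 14P and P = 122.14.
Substituting into AD, Y = 1998 − 3P = 1631.57.

P = 122.14, Y = 1631.57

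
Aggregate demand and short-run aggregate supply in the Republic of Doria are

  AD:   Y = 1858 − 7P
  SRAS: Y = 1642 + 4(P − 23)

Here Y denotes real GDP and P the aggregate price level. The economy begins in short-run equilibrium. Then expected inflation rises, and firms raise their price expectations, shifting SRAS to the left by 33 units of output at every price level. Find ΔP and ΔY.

This is a negative supply shock: SRAS shifts left.
New SRAS: Y = 1517 + 4P.
Set AD = SRAS: 1858 − 7P = 1517 + 4P, so 341 = 11P and P = 31.
Y = 1858 − 7·31 = 1641.
Initially P = 28, Y = 1662, so ΔP = +3 and ΔY = -21.

ΔP = +3, ΔY = -21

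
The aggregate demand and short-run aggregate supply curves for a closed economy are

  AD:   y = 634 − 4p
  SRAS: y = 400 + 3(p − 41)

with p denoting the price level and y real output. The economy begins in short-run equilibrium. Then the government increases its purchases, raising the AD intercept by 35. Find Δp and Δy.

Δp = +5, Δy = +15

This is a positive demand shock: AD shifts right.
New AD: y = 669 − 4p.
SRAS can be written y = 277 + 3p.
Set AD = SRAS: 669 − 4p = 277 + 3p, so 392 = 7p and p = 56.
y = 669 − 4·56 = 445.
Initially p = 51, y = 430, so Δp = +5 and Δy = +15.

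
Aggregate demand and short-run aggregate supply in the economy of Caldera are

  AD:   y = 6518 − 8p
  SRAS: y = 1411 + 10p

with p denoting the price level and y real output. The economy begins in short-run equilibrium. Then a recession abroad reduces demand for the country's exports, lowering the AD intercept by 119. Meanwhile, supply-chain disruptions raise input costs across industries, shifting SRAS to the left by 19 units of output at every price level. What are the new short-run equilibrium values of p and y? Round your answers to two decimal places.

After both shocks: AD is y = 6399 − 8p and SRAS is y = 1392 + 10p.
Setting them equal: 5007 = 18p, so p = 278.17.
Substituting into AD, y = 4173.67.

p = 278.17, y = 4173.67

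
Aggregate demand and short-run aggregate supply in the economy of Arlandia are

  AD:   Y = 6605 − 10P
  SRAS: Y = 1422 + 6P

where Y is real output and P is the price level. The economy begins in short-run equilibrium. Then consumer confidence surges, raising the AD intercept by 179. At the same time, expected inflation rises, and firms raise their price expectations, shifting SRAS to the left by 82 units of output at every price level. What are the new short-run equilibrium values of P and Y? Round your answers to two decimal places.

P = 340.25, Y = 3381.50

After both shocks: AD is Y = 6784 − 10P and SRAS is Y = 1340 + 6P.
Setting them equal: 5444 = 16P, so P = 340.25.
Substituting into AD, Y = 3381.50.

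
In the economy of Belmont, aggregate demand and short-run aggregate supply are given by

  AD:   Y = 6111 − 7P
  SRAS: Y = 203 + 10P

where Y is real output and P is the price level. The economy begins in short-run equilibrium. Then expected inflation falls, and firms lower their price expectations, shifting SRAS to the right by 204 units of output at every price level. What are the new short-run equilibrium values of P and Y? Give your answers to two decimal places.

This is a positive supply shock: SRAS shifts right.
New SRAS: Y = 407 + 10P.
Set AD = SRAS: 6111 − 7P = 407 + 10P, so 5704 = 17P and P = 335.53.
Substituting into AD, Y = 3762.29.

P = 335.53, Y = 3762.29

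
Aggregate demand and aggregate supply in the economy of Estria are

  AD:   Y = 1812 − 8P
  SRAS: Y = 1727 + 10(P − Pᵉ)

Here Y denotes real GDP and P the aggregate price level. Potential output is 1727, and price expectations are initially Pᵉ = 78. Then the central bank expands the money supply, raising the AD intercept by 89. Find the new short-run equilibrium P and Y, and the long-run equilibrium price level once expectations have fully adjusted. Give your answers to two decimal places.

Short run: P = 53.00, Y = 1477.00. Long run: P = 21.75.

AD shifts right: new AD is Y = 1901 − 8P. With Pᵉ = 78, SRAS is Y = 947 + 10P.
Short run: 1901 − 8P = 947 + 10P gives 954 = 18P, so P = 53.00 and Y = 1901 − 8P = 1477.00.
Y = 1477.00 is below potential 1727; expectations adjust and SRAS shifts right until Y = 1727.
Long run: on the new AD curve, 1727 = 1901 − 8P gives P = 21.75.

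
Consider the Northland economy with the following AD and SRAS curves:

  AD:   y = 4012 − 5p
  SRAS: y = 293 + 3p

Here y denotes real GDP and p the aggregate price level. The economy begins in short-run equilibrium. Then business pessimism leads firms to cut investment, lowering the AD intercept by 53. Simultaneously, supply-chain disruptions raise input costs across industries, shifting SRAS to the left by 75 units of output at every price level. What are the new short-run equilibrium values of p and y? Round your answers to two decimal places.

After both shocks: AD is y = 3959 − 5p and SRAS is y = 218 + 3p.
Setting them equal: 3741 = 8p, so p = 467.63.
Substituting into AD, y = 1620.88.

p = 467.63, y = 1620.88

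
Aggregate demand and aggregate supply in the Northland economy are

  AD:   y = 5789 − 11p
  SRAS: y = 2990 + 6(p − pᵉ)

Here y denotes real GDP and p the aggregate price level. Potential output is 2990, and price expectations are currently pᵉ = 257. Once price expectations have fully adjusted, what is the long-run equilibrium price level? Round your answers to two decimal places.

Short run: with pᵉ = 257, SRAS is y = 1448 + 6p. Setting AD = SRAS gives 4341 = 17p, so p = 255.35 and y = 5789 − 11p = 2980.12.
Output 2980.12 is below potential 2990, so over time expected prices fall and SRAS shifts right until y returns to 2990.
Long run: y = 2990 on the AD curve gives 2990 = 5789 − 11p, so p = 254.45.

Long-run p = 254.45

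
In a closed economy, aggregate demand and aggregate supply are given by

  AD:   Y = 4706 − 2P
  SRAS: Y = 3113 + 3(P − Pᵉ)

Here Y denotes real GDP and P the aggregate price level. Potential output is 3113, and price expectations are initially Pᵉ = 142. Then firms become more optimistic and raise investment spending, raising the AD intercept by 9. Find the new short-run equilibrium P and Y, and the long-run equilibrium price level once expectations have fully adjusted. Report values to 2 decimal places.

AD shifts right: new AD is Y = 4715 − 2P. With Pᵉ = 142, SRAS is Y = 2687 + 3P.
Short run: 4715 − 2P = 2687 + 3P gives 2028 = 5P, so P = 405.60 and Y = 4715 − 2P = 3903.80.
Y = 3903.80 is above potential 3113; expectations adjust and SRAS shifts left until Y = 3113.
Long run: on the new AD curve, 3113 = 4715 − 2P gives P = 801.00.

Short run: P = 405.60, Y = 3903.80. Long run: P = 801.00.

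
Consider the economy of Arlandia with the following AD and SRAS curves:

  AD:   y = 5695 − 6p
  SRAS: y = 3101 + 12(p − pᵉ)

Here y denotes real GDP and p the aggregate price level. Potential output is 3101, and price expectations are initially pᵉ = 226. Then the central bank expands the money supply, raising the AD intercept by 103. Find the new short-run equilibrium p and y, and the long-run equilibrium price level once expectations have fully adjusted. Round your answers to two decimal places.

AD shifts right: new AD is y = 5798 − 6p. With pᵉ = 226, SRAS is y = 389 + 12p.
Short run: 5798 − 6p = 389 + 12p gives 5409 = 18p, so p = 300.50 and y = 5798 − 6p = 3995.00.
y = 3995.00 is above potential 3101; expectations adjust and SRAS shifts left until y = 3101.
Long run: on the new AD curve, 3101 = 5798 − 6p gives p = 449.50.

Short run: p = 300.50, y = 3995.00. Long run: p = 449.50.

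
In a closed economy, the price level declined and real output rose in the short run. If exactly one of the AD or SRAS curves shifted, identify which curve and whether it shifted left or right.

SRAS shifted right

P fell and Y rose. An AD shift moves P and Y in the same direction; an SRAS shift moves them in opposite directions.
Here P and Y moved in opposite directions, so the SRAS curve shifted.
Since Y rose, SRAS shifted right.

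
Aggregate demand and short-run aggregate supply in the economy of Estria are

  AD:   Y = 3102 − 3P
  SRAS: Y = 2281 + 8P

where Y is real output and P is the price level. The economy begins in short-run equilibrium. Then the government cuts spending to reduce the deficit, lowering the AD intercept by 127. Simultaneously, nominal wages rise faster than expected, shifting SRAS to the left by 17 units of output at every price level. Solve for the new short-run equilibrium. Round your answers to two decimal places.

P = 64.64, Y = 2781.09

After both shocks: AD is Y = 2975 − 3P and SRAS is Y = 2264 + 8P.
Setting them equal: 711 = 11P, so P = 64.64.
Substituting into AD, Y = 2781.09.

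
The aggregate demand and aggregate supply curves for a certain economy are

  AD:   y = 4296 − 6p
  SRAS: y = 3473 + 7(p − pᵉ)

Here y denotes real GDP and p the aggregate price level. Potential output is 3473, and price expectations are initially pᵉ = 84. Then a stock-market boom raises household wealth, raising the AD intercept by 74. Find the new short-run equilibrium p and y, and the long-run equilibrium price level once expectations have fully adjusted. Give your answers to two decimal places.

AD shifts right: new AD is y = 4370 − 6p. With pᵉ = 84, SRAS is y = 2885 + 7p.
Short run: 4370 − 6p = 2885 + 7p gives 1485 = 13p, so p = 114.23 and y = 4370 − 6p = 3684.62.
y = 3684.62 is above potential 3473; expectations adjust and SRAS shifts left until y = 3473.
Long run: on the new AD curve, 3473 = 4370 − 6p gives p = 149.50.

Short run: p = 114.23, y = 3684.62. Long run: p = 149.50.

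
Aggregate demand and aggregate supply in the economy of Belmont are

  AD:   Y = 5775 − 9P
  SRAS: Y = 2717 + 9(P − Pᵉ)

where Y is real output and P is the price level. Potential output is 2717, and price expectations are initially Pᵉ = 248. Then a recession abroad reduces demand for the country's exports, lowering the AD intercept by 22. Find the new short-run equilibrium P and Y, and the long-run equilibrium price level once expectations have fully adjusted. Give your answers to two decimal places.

Short run: P = 292.67, Y = 3119.00. Long run: P = 337.33.

AD shifts left: new AD is Y = 5753 − 9P. With Pᵉ = 248, SRAS is Y = 485 + 9P.
Short run: 5753 − 9P = 485 + 9P gives 5268 = 18P, so P = 292.67 and Y = 5753 − 9P = 3119.00.
Y = 3119.00 is above potential 2717; expectations adjust and SRAS shifts left until Y = 2717.
Long run: on the new AD curve, 2717 = 5753 − 9P gives P = 337.33.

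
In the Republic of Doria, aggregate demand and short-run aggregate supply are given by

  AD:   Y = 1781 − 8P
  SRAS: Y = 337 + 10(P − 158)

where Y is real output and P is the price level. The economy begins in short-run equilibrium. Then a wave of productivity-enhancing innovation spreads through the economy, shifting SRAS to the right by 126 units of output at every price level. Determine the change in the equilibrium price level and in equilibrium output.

ΔP = -7, ΔY = +56

This is a positive supply shock: SRAS shifts right.
New SRAS: Y = 10P − 1117.
Set AD = SRAS: 1781 − 8P = 10P − 1117, so 2898 = 18P and P = 161.
Y = 1781 − 8·161 = 493.
Initially P = 168, Y = 437, so ΔP = -7 and ΔY = +56.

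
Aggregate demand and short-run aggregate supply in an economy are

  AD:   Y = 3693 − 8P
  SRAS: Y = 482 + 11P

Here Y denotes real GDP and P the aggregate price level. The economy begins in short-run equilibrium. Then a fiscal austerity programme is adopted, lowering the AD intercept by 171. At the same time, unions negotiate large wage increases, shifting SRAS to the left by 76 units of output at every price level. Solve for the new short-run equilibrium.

After both shocks: AD is Y = 3522 − 8P and SRAS is Y = 406 + 11P.
Setting them equal: 3116 = 19P, so P = 164.
Y = 3522 − 8·164 = 2210.

P = 164, Y = 2210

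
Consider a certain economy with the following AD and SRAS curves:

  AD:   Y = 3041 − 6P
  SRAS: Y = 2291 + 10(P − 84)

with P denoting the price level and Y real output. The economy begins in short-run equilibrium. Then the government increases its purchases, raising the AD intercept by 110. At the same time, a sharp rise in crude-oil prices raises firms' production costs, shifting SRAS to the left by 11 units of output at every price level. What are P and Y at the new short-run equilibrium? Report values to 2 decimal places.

After both shocks: AD is Y = 3151 − 6P and SRAS is Y = 1440 + 10P.
Setting them equal: 1711 = 16P, so P = 106.94.
Substituting into AD, Y = 2509.38.

P = 106.94, Y = 2509.38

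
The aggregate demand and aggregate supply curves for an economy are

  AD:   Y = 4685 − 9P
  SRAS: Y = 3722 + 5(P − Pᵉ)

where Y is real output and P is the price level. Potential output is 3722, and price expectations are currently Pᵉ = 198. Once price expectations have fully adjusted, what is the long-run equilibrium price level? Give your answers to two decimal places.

Long-run P = 107.00

Short run: with Pᵉ = 198, SRAS is Y = 2732 + 5P. Setting AD = SRAS gives 1953 = 14P, so P = 139.50 and Y = 4685 − 9P = 3429.50.
Output 3429.50 is below potential 3722, so over time expected prices fall and SRAS shifts right until Y returns to 3722.
Long run: Y = 3722 on the AD curve gives 3722 = 4685 − 9P, so P = 107.00.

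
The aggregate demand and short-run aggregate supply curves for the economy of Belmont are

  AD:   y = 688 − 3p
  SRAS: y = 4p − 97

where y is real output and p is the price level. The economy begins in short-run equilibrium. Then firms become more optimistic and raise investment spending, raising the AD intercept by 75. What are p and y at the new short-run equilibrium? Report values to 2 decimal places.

p = 122.86, y = 394.43

This is a positive demand shock: AD shifts right.
New AD: y = 763 − 3p.
Set AD = SRAS: 763 − 3p = 4p − 97, so 860 = 7p and p = 122.86.
Substituting into AD, y = 394.43.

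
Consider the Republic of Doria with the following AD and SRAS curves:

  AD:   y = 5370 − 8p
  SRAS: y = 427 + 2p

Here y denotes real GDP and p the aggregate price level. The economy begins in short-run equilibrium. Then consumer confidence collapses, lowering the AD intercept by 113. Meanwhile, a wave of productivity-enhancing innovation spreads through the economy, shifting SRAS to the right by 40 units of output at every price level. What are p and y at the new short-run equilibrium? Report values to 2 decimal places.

After both shocks: AD is y = 5257 − 8p and SRAS is y = 467 + 2p.
Setting them equal: 4790 = 10p, so p = 479.00.
Substituting into AD, y = 1425.00.

p = 479.00, y = 1425.00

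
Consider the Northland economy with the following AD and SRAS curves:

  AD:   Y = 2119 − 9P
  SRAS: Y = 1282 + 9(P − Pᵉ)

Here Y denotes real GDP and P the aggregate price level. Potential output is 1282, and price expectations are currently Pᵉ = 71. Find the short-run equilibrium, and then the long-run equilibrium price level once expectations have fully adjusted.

Short run: with Pᵉ = 71, SRAS is Y = 643 + 9P. Setting AD = SRAS gives 1476 = 18P, so P = 82 and Y = 2119 − 9·82 = 1381.
Output 1381 is above potential 1282, so over time expected prices rise and SRAS shifts left until Y returns to 1282.
Long run: Y = 1282 on the AD curve gives 1282 = 2119 − 9P, so P = 93.

Short run: P = 82, Y = 1381. Long run: P = 93.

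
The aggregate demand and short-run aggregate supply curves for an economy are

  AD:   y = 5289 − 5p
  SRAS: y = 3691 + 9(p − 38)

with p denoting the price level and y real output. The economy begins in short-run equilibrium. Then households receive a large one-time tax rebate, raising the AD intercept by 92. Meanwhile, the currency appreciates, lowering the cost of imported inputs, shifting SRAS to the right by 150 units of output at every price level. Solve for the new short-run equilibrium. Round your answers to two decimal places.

p = 134.43, y = 4708.86

After both shocks: AD is y = 5381 − 5p and SRAS is y = 3499 + 9p.
Setting them equal: 1882 = 14p, so p = 134.43.
Substituting into AD, y = 4708.86.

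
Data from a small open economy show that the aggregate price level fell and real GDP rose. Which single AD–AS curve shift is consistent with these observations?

P fell and Y rose. An AD shift moves P and Y in the same direction; an SRAS shift moves them in opposite directions.
Here P and Y moved in opposite directions, so the SRAS curve shifted.
Since Y rose, SRAS shifted right.

SRAS shifted right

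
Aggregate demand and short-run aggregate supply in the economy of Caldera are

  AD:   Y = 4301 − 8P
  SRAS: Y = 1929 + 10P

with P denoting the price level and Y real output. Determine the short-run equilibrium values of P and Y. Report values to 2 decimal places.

Set AD = SRAS: 4301 − 8P = 1929 + 10P, so 2372 = 18P and P = 131.78.
Substituting into AD, Y = 4301 − 8P = 3246.78.

P = 131.78, Y = 3246.78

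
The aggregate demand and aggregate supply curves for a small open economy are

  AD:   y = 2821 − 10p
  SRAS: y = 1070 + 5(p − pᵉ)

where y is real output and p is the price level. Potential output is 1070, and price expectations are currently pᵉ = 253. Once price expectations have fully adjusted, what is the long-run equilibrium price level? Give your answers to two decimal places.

Long-run p = 175.10

Short run: with pᵉ = 253, SRAS is y = 5p − 195. Setting AD = SRAS gives 3016 = 15p, so p = 201.07 and y = 2821 − 10p = 810.33.
Output 810.33 is below potential 1070, so over time expected prices fall and SRAS shifts right until y returns to 1070.
Long run: y = 1070 on the AD curve gives 1070 = 2821 − 10p, so p = 175.10.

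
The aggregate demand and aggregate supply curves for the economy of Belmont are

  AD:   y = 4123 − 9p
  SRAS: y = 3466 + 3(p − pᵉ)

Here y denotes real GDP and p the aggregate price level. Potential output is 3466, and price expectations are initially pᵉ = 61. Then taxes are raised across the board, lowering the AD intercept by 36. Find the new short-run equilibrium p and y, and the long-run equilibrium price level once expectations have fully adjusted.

Short run: p = 67, y = 3484. Long run: p = 69.

AD shifts left: new AD is y = 4087 − 9p. With pᵉ = 61, SRAS is y = 3283 + 3p.
Short run: 4087 − 9p = 3283 + 3p gives 804 = 12p, so p = 67 and y = 4087 − 9·67 = 3484.
y = 3484 is above potential 3466; expectations adjust and SRAS shifts left until y = 3466.
Long run: on the new AD curve, 3466 = 4087 − 9p gives p = 69.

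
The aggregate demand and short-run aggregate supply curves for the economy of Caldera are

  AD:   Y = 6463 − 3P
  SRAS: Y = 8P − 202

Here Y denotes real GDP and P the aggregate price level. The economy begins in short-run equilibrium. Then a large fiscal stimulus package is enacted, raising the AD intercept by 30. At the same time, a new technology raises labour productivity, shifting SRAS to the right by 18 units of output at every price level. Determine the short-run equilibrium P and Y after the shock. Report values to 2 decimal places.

P = 607.00, Y = 4672.00

After both shocks: AD is Y = 6493 − 3P and SRAS is Y = 8P − 184.
Setting them equal: 6677 = 11P, so P = 607.00.
Substituting into AD, Y = 4672.00.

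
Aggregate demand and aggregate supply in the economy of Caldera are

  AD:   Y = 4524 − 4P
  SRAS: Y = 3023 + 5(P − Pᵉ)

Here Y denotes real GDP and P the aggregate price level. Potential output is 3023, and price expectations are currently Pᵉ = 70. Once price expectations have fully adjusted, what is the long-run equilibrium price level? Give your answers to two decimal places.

Short run: with Pᵉ = 70, SRAS is Y = 2673 + 5P. Setting AD = SRAS gives 1851 = 9P, so P = 205.67 and Y = 4524 − 4P = 3701.33.
Output 3701.33 is above potential 3023, so over time expected prices rise and SRAS shifts left until Y returns to 3023.
Long run: Y = 3023 on the AD curve gives 3023 = 4524 − 4P, so P = 375.25.

Long-run P = 375.25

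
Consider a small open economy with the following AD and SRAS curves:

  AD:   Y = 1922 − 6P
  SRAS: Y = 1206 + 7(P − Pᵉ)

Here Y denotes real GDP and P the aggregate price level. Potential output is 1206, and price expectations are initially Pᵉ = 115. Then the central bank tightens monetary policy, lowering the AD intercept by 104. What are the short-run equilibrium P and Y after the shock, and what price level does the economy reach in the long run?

Short run: P = 109, Y = 1164. Long run: P = 102.

AD shifts left: new AD is Y = 1818 − 6P. With Pᵉ = 115, SRAS is Y = 401 + 7P.
Short run: 1818 − 6P = 401 + 7P gives 1417 = 13P, so P = 109 and Y = 1818 − 6·109 = 1164.
Y = 1164 is below potential 1206; expectations adjust and SRAS shifts right until Y = 1206.
Long run: on the new AD curve, 1206 = 1818 − 6P gives P = 102.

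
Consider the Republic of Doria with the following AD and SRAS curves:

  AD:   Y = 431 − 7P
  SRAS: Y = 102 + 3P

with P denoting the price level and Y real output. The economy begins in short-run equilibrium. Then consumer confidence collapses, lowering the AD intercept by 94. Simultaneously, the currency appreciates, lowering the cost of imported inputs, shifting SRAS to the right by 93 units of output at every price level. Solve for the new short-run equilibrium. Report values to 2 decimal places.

After both shocks: AD is Y = 337 − 7P and SRAS is Y = 195 + 3P.
Setting them equal: 142 = 10P, so P = 14.20.
Substituting into AD, Y = 237.60.

P = 14.20, Y = 237.60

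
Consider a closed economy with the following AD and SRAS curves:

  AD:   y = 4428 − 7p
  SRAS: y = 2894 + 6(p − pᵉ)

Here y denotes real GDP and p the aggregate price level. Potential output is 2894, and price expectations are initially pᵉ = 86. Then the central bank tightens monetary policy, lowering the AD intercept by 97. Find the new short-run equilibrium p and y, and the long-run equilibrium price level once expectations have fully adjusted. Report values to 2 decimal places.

Short run: p = 150.23, y = 3279.38. Long run: p = 205.29.

AD shifts left: new AD is y = 4331 − 7p. With pᵉ = 86, SRAS is y = 2378 + 6p.
Short run: 4331 − 7p = 2378 + 6p gives 1953 = 13p, so p = 150.23 and y = 4331 − 7p = 3279.38.
y = 3279.38 is above potential 2894; expectations adjust and SRAS shifts left until y = 2894.
Long run: on the new AD curve, 2894 = 4331 − 7p gives p = 205.29.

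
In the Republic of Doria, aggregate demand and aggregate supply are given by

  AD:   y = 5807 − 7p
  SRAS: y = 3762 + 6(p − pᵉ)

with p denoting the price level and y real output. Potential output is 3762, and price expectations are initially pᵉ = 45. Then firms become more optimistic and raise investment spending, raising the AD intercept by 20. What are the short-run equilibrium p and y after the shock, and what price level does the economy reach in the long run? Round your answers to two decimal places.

Short run: p = 179.62, y = 4569.69. Long run: p = 295.00.

AD shifts right: new AD is y = 5827 − 7p. With pᵉ = 45, SRAS is y = 3492 + 6p.
Short run: 5827 − 7p = 3492 + 6p gives 2335 = 13p, so p = 179.62 and y = 5827 − 7p = 4569.69.
y = 4569.69 is above potential 3762; expectations adjust and SRAS shifts left until y = 3762.
Long run: on the new AD curve, 3762 = 5827 − 7p gives p = 295.00.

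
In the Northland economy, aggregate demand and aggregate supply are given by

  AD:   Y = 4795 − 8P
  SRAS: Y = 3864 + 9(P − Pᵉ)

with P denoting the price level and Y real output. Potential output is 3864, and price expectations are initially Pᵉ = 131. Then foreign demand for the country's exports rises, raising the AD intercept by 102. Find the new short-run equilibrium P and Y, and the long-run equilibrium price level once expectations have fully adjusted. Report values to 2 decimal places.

AD shifts right: new AD is Y = 4897 − 8P. With Pᵉ = 131, SRAS is Y = 2685 + 9P.
Short run: 4897 − 8P = 2685 + 9P gives 2212 = 17P, so P = 130.12 and Y = 4897 − 8P = 3856.06.
Y = 3856.06 is below potential 3864; expectations adjust and SRAS shifts right until Y = 3864.
Long run: on the new AD curve, 3864 = 4897 − 8P gives P = 129.13.

Short run: P = 130.12, Y = 3856.06. Long run: P = 129.13.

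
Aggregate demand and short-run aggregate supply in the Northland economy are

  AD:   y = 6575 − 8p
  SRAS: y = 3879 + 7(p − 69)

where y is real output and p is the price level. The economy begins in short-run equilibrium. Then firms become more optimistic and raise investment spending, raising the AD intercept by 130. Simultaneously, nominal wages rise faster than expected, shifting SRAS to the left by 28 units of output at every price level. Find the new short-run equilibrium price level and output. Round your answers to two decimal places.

p = 222.47, y = 4925.27

After both shocks: AD is y = 6705 − 8p and SRAS is y = 3368 + 7p.
Setting them equal: 3337 = 15p, so p = 222.47.
Substituting into AD, y = 4925.27.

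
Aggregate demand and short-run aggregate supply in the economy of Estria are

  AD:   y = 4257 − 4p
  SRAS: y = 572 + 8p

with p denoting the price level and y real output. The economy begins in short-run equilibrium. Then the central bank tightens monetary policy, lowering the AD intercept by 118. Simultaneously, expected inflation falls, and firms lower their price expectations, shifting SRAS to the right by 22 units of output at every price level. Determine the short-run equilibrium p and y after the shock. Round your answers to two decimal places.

p = 295.42, y = 2957.33

After both shocks: AD is y = 4139 − 4p and SRAS is y = 594 + 8p.
Setting them equal: 3545 = 12p, so p = 295.42.
Substituting into AD, y = 2957.33.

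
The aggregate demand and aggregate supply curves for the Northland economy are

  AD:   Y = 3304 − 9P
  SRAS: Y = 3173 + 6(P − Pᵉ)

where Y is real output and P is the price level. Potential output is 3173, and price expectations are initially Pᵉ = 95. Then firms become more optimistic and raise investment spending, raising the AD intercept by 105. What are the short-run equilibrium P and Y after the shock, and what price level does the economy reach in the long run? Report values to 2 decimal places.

Short run: P = 53.73, Y = 2925.40. Long run: P = 26.22.

AD shifts right: new AD is Y = 3409 − 9P. With Pᵉ = 95, SRAS is Y = 2603 + 6P.
Short run: 3409 − 9P = 2603 + 6P gives 806 = 15P, so P = 53.73 and Y = 3409 − 9P = 2925.40.
Y = 2925.40 is below potential 3173; expectations adjust and SRAS shifts right until Y = 3173.
Long run: on the new AD curve, 3173 = 3409 − 9P gives P = 26.22.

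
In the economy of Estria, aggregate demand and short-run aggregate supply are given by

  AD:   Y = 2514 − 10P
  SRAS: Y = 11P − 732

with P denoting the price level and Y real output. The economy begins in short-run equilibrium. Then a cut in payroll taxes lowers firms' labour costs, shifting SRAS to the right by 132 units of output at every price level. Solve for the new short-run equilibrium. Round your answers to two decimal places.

This is a positive supply shock: SRAS shifts right.
New SRAS: Y = 11P − 600.
Set AD = SRAS: 2514 − 10P = 11P − 600, so 3114 = 21P and P = 148.29.
Substituting into AD, Y = 1031.14.

P = 148.29, Y = 1031.14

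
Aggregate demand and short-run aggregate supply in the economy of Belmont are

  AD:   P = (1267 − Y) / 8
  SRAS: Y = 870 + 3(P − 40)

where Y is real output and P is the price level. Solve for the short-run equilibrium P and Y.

P = 47, Y = 891

Write SRAS as Y = 870 + 3P − 120 = 750 + 3P.
Rearrange AD to Y = 1267 − 8P.
Set AD = SRAS: 1267 − 8P = 750 + 3P, so 517 = 11P and P = 47.
Then Y = 1267 − 8·47 = 891.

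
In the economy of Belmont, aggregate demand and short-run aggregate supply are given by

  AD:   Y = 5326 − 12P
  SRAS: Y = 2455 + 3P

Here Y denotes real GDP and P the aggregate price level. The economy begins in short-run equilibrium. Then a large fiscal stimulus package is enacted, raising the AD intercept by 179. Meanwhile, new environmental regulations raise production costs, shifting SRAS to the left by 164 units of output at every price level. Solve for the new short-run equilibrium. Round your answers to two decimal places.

After both shocks: AD is Y = 5505 − 12P and SRAS is Y = 2291 + 3P.
Setting them equal: 3214 = 15P, so P = 214.27.
Substituting into AD, Y = 2933.80.

P = 214.27, Y = 2933.80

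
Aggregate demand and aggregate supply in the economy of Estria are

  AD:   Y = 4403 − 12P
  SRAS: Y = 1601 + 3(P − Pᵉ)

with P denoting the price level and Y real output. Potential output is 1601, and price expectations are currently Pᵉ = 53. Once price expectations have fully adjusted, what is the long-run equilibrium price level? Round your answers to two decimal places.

Short run: with Pᵉ = 53, SRAS is Y = 1442 + 3P. Setting AD = SRAS gives 2961 = 15P, so P = 197.40 and Y = 4403 − 12P = 2034.20.
Output 2034.20 is above potential 1601, so over time expected prices rise and SRAS shifts left until Y returns to 1601.
Long run: Y = 1601 on the AD curve gives 1601 = 4403 − 12P, so P = 233.50.

Long-run P = 233.50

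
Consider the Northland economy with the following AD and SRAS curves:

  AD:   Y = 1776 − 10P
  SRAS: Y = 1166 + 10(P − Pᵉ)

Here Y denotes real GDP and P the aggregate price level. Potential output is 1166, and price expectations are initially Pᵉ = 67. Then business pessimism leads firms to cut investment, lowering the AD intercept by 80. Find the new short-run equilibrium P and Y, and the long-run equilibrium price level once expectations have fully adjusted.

AD shifts left: new AD is Y = 1696 − 10P. With Pᵉ = 67, SRAS is Y = 496 + 10P.
Short run: 1696 − 10P = 496 + 10P gives 1200 = 20P, so P = 60 and Y = 1696 − 10·60 = 1096.
Y = 1096 is below potential 1166; expectations adjust and SRAS shifts right until Y = 1166.
Long run: on the new AD curve, 1166 = 1696 − 10P gives P = 53.

Short run: P = 60, Y = 1096. Long run: P = 53.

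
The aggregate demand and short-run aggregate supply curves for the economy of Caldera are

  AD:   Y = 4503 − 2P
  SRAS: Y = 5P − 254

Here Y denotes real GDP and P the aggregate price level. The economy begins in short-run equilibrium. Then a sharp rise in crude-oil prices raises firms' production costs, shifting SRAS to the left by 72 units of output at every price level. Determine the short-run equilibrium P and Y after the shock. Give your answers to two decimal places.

This is a negative supply shock: SRAS shifts left.
New SRAS: Y = 5P − 326.
Set AD = SRAS: 4503 − 2P = 5P − 326, so 4829 = 7P and P = 689.86.
Substituting into AD, Y = 3123.29.

P = 689.86, Y = 3123.29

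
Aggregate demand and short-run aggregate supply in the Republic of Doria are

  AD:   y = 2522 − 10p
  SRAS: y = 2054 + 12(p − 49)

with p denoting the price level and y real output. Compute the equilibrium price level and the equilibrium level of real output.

Write SRAS as y = 2054 + 12p − 588 = 1466 + 12p.
Set AD = SRAS: 2522 − 10p = 1466 + 12p, so 1056 = 22p and p = 48.
Then y = 2522 − 10·48 = 2042.

p = 48, y = 2042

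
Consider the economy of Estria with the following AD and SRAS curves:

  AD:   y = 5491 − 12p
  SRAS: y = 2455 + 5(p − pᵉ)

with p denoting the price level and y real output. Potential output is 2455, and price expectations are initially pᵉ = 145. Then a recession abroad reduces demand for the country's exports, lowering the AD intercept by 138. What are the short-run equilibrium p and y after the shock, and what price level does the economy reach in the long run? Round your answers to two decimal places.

Short run: p = 213.12, y = 2795.59. Long run: p = 241.50.

AD shifts left: new AD is y = 5353 − 12p. With pᵉ = 145, SRAS is y = 1730 + 5p.
Short run: 5353 − 12p = 1730 + 5p gives 3623 = 17p, so p = 213.12 and y = 5353 − 12p = 2795.59.
y = 2795.59 is above potential 2455; expectations adjust and SRAS shifts left until y = 2455.
Long run: on the new AD curve, 2455 = 5353 − 12p gives p = 241.50.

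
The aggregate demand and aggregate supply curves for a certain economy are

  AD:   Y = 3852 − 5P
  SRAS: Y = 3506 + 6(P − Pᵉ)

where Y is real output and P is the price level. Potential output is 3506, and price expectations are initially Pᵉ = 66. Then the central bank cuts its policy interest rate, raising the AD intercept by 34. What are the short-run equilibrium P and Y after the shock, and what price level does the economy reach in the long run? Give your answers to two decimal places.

AD shifts right: new AD is Y = 3886 − 5P. With Pᵉ = 66, SRAS is Y = 3110 + 6P.
Short run: 3886 − 5P = 3110 + 6P gives 776 = 11P, so P = 70.55 and Y = 3886 − 5P = 3533.27.
Y = 3533.27 is above potential 3506; expectations adjust and SRAS shifts left until Y = 3506.
Long run: on the new AD curve, 3506 = 3886 − 5P gives P = 76.00.

Short run: P = 70.55, Y = 3533.27. Long run: P = 76.00.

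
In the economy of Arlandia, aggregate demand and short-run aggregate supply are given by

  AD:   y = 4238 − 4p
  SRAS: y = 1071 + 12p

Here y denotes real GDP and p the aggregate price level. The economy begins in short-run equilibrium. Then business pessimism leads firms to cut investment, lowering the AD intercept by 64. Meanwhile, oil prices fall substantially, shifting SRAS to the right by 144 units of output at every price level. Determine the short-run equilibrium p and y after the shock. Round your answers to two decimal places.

p = 184.94, y = 3434.25

After both shocks: AD is y = 4174 − 4p and SRAS is y = 1215 + 12p.
Setting them equal: 2959 = 16p, so p = 184.94.
Substituting into AD, y = 3434.25.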